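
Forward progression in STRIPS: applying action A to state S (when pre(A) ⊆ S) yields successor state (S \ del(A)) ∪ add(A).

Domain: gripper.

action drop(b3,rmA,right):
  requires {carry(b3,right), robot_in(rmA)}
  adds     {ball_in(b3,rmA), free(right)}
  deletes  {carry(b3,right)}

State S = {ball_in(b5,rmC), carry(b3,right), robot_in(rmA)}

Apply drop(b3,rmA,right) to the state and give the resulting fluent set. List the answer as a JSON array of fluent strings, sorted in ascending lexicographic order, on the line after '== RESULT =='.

Compute (S \ del) ∪ add:
  pre ⊆ S: {carry(b3,right), robot_in(rmA)} ⊆ S  — applicable
  S \ del = {ball_in(b5,rmC), robot_in(rmA)}
  ∪ add   = {ball_in(b3,rmA), ball_in(b5,rmC), free(right), robot_in(rmA)}

== RESULT ==
["ball_in(b3,rmA)", "ball_in(b5,rmC)", "free(right)", "robot_in(rmA)"]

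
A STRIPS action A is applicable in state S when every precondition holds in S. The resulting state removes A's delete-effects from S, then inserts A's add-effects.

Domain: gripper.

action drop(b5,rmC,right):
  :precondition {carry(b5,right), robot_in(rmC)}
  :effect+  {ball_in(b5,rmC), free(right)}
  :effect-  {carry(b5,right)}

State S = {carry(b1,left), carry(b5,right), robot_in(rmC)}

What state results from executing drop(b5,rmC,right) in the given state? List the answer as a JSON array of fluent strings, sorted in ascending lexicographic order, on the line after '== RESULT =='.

Compute (S \ del) ∪ add:
  pre ⊆ S: {carry(b5,right), robot_in(rmC)} ⊆ S  — applicable
  S \ del = {carry(b1,left), robot_in(rmC)}
  ∪ add   = {ball_in(b5,rmC), carry(b1,left), free(right), robot_in(rmC)}

== RESULT ==
["ball_in(b5,rmC)", "carry(b1,left)", "free(right)", "robot_in(rmC)"]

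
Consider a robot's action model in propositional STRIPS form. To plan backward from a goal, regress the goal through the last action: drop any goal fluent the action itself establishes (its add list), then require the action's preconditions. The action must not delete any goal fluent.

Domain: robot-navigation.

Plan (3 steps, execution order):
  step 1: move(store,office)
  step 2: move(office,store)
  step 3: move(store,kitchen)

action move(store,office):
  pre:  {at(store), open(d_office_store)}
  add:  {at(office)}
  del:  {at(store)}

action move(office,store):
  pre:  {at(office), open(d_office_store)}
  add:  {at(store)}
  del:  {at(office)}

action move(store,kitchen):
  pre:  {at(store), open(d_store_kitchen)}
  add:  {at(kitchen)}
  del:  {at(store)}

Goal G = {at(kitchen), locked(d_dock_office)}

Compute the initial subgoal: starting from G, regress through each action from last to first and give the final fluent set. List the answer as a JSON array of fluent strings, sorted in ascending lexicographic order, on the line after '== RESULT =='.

Regress step by step:
  through step 3 (move(store,kitchen)): drop {at(kitchen)}, keep {locked(d_dock_office)}, require {at(store), open(d_store_kitchen)}
    → {at(store), locked(d_dock_office), open(d_store_kitchen)}
  through step 2 (move(office,store)): drop {at(store)}, keep {locked(d_dock_office), open(d_store_kitchen)}, require {at(office), open(d_office_store)}
    → {at(office), locked(d_dock_office), open(d_office_store), open(d_store_kitchen)}
  through step 1 (move(store,office)): drop {at(office)}, keep {locked(d_dock_office), open(d_office_store), open(d_store_kitchen)}, require {at(store), open(d_office_store)}
    → {at(store), locked(d_dock_office), open(d_office_store), open(d_store_kitchen)}

== RESULT ==
["at(store)", "locked(d_dock_office)", "open(d_office_store)", "open(d_store_kitchen)"]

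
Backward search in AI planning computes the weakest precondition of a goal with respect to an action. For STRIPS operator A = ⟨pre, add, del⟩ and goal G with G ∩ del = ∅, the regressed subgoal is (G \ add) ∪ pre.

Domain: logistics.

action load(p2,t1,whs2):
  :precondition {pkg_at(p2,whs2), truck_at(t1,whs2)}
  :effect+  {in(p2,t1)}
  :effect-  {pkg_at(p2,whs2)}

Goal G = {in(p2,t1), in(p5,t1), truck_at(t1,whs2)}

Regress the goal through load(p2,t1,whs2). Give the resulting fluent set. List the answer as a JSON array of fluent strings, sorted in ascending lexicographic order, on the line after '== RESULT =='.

Regress:
  G ∩ del = {}  (empty — regression defined)
  G \ add = {in(p2,t1), in(p5,t1), truck_at(t1,whs2)} \ {in(p2,t1)} = {in(p5,t1), truck_at(t1,whs2)}
  ∪ pre   = {in(p5,t1), truck_at(t1,whs2)} ∪ {pkg_at(p2,whs2), truck_at(t1,whs2)}
          = {in(p5,t1), pkg_at(p2,whs2), truck_at(t1,whs2)}

== RESULT ==
["in(p5,t1)", "pkg_at(p2,whs2)", "truck_at(t1,whs2)"]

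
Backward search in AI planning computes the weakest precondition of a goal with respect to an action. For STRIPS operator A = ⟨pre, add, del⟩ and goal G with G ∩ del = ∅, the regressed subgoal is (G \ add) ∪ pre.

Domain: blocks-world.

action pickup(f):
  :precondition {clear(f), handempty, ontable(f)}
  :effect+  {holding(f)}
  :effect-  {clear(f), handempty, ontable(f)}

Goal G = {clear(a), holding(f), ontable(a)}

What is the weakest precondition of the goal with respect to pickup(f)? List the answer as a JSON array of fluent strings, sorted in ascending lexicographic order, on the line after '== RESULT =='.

Regress:
  G ∩ del = {}  (empty — regression defined)
  G \ add = {clear(a), holding(f), ontable(a)} \ {holding(f)} = {clear(a), ontable(a)}
  ∪ pre   = {clear(a), ontable(a)} ∪ {clear(f), handempty, ontable(f)}
          = {clear(a), clear(f), handempty, ontable(a), ontable(f)}

== RESULT ==
["clear(a)", "clear(f)", "handempty", "ontable(a)", "ontable(f)"]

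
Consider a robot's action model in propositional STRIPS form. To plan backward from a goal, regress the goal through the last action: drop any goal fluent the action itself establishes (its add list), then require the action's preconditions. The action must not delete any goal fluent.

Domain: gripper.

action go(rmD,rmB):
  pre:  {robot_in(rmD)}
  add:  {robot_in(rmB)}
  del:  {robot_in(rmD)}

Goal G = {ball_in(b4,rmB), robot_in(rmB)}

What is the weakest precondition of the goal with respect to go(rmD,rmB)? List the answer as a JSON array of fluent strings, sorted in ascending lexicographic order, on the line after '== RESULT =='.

Compute (G \ add) ∪ pre:
  G ∩ del = {}  (empty — regression defined)
  G \ add = {ball_in(b4,rmB), robot_in(rmB)} \ {robot_in(rmB)} = {ball_in(b4,rmB)}
  ∪ pre   = {ball_in(b4,rmB)} ∪ {robot_in(rmD)}
          = {ball_in(b4,rmB), robot_in(rmD)}

== RESULT ==
["ball_in(b4,rmB)", "robot_in(rmD)"]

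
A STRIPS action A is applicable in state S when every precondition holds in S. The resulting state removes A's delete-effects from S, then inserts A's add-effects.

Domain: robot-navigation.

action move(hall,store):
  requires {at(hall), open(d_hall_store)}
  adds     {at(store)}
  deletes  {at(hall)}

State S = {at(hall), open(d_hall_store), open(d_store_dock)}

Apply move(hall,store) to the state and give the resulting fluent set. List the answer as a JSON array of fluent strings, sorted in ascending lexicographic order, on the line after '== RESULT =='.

Compute (S \ del) ∪ add:
  pre ⊆ S: {at(hall), open(d_hall_store)} ⊆ S  — applicable
  S \ del = {open(d_hall_store), open(d_store_dock)}
  ∪ add   = {at(store), open(d_hall_store), open(d_store_dock)}

== RESULT ==
["at(store)", "open(d_hall_store)", "open(d_store_dock)"]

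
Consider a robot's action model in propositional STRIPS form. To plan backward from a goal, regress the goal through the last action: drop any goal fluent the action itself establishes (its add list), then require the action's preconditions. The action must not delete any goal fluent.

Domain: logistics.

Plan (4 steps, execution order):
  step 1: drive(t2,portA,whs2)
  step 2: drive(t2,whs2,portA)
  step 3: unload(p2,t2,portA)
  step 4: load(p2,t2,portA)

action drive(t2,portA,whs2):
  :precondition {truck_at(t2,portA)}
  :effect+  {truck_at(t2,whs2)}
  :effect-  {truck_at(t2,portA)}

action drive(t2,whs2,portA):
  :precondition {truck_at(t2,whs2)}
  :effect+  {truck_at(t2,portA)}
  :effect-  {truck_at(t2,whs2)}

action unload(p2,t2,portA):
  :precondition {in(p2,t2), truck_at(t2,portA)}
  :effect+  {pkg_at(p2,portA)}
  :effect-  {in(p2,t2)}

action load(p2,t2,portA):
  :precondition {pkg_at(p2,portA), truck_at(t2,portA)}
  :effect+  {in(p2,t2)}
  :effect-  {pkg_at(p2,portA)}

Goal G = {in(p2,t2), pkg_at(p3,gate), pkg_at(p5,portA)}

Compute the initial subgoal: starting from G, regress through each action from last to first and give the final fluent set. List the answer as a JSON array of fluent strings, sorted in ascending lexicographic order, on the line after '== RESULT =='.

Regress step by step:
  through step 4 (load(p2,t2,portA)): drop {in(p2,t2)}, keep {pkg_at(p3,gate), pkg_at(p5,portA)}, require {pkg_at(p2,portA), truck_at(t2,portA)}
    → {pkg_at(p2,portA), pkg_at(p3,gate), pkg_at(p5,portA), truck_at(t2,portA)}
  through step 3 (unload(p2,t2,portA)): drop {pkg_at(p2,portA)}, keep {pkg_at(p3,gate), pkg_at(p5,portA), truck_at(t2,portA)}, require {in(p2,t2), truck_at(t2,portA)}
    → {in(p2,t2), pkg_at(p3,gate), pkg_at(p5,portA), truck_at(t2,portA)}
  through step 2 (drive(t2,whs2,portA)): drop {truck_at(t2,portA)}, keep {in(p2,t2), pkg_at(p3,gate), pkg_at(p5,portA)}, require {truck_at(t2,whs2)}
    → {in(p2,t2), pkg_at(p3,gate), pkg_at(p5,portA), truck_at(t2,whs2)}
  through step 1 (drive(t2,portA,whs2)): drop {truck_at(t2,whs2)}, keep {in(p2,t2), pkg_at(p3,gate), pkg_at(p5,portA)}, require {truck_at(t2,portA)}
    → {in(p2,t2), pkg_at(p3,gate), pkg_at(p5,portA), truck_at(t2,portA)}

== RESULT ==
["in(p2,t2)", "pkg_at(p3,gate)", "pkg_at(p5,portA)", "truck_at(t2,portA)"]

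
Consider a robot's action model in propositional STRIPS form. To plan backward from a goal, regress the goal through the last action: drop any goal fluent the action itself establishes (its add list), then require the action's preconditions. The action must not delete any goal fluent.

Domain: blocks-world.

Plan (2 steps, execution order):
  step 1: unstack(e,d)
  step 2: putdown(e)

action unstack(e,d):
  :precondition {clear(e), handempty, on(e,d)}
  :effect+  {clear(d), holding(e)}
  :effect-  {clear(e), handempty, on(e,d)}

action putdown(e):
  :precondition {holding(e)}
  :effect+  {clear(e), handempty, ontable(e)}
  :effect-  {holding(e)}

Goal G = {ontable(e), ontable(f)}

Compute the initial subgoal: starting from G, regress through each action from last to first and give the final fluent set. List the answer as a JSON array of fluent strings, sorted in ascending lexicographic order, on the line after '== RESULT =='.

Regress step by step:
  through step 2 (putdown(e)): drop {ontable(e)}, keep {ontable(f)}, require {holding(e)}
    → {holding(e), ontable(f)}
  through step 1 (unstack(e,d)): drop {holding(e)}, keep {ontable(f)}, require {clear(e), handempty, on(e,d)}
    → {clear(e), handempty, on(e,d), ontable(f)}

== RESULT ==
["clear(e)", "handempty", "on(e,d)", "ontable(f)"]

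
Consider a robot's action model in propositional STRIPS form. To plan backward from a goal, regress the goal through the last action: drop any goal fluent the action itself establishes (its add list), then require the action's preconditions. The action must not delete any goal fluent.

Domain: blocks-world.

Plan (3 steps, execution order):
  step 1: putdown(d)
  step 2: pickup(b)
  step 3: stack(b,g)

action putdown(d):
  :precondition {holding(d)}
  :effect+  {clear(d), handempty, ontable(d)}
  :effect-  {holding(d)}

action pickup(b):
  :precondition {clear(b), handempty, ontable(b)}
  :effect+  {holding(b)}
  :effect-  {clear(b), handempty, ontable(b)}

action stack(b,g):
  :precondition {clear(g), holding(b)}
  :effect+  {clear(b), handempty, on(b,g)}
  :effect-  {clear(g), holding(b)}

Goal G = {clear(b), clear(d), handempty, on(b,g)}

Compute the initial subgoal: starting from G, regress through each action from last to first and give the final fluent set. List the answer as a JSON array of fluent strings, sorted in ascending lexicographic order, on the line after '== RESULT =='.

Work backward from the goal:
  through step 3 (stack(b,g)): drop {clear(b), handempty, on(b,g)}, keep {clear(d)}, require {clear(g), holding(b)}
    → {clear(d), clear(g), holding(b)}
  through step 2 (pickup(b)): drop {holding(b)}, keep {clear(d), clear(g)}, require {clear(b), handempty, ontable(b)}
    → {clear(b), clear(d), clear(g), handempty, ontable(b)}
  through step 1 (putdown(d)): drop {clear(d), handempty}, keep {clear(b), clear(g), ontable(b)}, require {holding(d)}
    → {clear(b), clear(g), holding(d), ontable(b)}

== RESULT ==
["clear(b)", "clear(g)", "holding(d)", "ontable(b)"]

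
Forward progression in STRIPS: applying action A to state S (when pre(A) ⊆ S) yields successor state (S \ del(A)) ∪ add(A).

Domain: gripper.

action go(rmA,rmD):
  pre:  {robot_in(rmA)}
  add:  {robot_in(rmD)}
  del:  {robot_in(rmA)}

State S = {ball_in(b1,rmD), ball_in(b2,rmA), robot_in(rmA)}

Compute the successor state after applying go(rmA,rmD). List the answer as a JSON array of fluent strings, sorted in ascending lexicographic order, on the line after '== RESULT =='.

Compute (S \ del) ∪ add:
  pre ⊆ S: {robot_in(rmA)} ⊆ S  — applicable
  S \ del = {ball_in(b1,rmD), ball_in(b2,rmA)}
  ∪ add   = {ball_in(b1,rmD), ball_in(b2,rmA), robot_in(rmD)}

== RESULT ==
["ball_in(b1,rmD)", "ball_in(b2,rmA)", "robot_in(rmD)"]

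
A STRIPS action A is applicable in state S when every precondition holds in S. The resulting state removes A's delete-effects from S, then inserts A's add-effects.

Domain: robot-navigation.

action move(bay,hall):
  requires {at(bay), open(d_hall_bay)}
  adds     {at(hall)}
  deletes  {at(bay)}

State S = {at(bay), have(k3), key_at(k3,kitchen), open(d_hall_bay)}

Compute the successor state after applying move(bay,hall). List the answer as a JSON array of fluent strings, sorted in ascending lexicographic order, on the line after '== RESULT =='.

Compute (S \ del) ∪ add:
  pre ⊆ S: {at(bay), open(d_hall_bay)} ⊆ S  — applicable
  S \ del = {have(k3), key_at(k3,kitchen), open(d_hall_bay)}
  ∪ add   = {at(hall), have(k3), key_at(k3,kitchen), open(d_hall_bay)}

== RESULT ==
["at(hall)", "have(k3)", "key_at(k3,kitchen)", "open(d_hall_bay)"]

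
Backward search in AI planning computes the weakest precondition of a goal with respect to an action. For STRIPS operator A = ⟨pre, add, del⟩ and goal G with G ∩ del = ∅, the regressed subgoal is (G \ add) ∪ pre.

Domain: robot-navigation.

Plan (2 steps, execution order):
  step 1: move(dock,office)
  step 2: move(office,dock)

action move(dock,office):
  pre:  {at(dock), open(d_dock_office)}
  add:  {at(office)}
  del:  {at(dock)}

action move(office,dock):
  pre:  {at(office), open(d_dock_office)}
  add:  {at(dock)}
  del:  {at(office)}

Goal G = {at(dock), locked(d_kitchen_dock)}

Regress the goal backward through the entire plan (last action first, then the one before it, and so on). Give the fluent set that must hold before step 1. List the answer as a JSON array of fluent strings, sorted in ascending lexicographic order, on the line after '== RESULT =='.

Regress step by step:
  through step 2 (move(office,dock)): drop {at(dock)}, keep {locked(d_kitchen_dock)}, require {at(office), open(d_dock_office)}
    → {at(office), locked(d_kitchen_dock), open(d_dock_office)}
  through step 1 (move(dock,office)): drop {at(office)}, keep {locked(d_kitchen_dock), open(d_dock_office)}, require {at(dock), open(d_dock_office)}
    → {at(dock), locked(d_kitchen_dock), open(d_dock_office)}

== RESULT ==
["at(dock)", "locked(d_kitchen_dock)", "open(d_dock_office)"]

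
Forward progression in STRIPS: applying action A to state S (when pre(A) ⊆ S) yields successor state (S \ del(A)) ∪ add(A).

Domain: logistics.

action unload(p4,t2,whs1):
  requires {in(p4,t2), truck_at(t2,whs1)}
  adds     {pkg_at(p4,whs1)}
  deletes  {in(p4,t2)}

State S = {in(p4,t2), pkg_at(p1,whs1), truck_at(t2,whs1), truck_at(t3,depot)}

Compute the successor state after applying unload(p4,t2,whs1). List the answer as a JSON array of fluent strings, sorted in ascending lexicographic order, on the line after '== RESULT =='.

Progress:
  pre ⊆ S: {in(p4,t2), truck_at(t2,whs1)} ⊆ S  — applicable
  S \ del = {pkg_at(p1,whs1), truck_at(t2,whs1), truck_at(t3,depot)}
  ∪ add   = {pkg_at(p1,whs1), pkg_at(p4,whs1), truck_at(t2,whs1), truck_at(t3,depot)}

== RESULT ==
["pkg_at(p1,whs1)", "pkg_at(p4,whs1)", "truck_at(t2,whs1)", "truck_at(t3,depot)"]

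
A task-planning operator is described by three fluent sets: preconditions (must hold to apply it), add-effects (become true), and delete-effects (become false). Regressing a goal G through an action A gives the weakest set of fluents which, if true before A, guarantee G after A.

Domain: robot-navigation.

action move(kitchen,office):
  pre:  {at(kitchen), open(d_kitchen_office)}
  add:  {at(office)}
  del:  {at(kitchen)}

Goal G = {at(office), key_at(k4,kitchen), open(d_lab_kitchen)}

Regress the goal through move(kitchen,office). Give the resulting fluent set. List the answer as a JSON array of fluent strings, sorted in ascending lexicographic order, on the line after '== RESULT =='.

Regress:
  G ∩ del = {}  (empty — regression defined)
  G \ add = {at(office), key_at(k4,kitchen), open(d_lab_kitchen)} \ {at(office)} = {key_at(k4,kitchen), open(d_lab_kitchen)}
  ∪ pre   = {key_at(k4,kitchen), open(d_lab_kitchen)} ∪ {at(kitchen), open(d_kitchen_office)}
          = {at(kitchen), key_at(k4,kitchen), open(d_kitchen_office), open(d_lab_kitchen)}

== RESULT ==
["at(kitchen)", "key_at(k4,kitchen)", "open(d_kitchen_office)", "open(d_lab_kitchen)"]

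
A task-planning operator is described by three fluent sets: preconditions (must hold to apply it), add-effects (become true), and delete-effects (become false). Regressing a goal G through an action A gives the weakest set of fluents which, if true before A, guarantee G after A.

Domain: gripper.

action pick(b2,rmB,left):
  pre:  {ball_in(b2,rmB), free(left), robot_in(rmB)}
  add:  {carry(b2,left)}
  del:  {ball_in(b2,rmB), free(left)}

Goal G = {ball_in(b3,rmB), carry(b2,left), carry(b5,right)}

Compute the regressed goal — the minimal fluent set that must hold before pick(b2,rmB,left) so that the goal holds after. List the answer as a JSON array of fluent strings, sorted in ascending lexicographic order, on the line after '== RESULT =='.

Regress:
  G ∩ del = {}  (empty — regression defined)
  G \ add = {ball_in(b3,rmB), carry(b2,left), carry(b5,right)} \ {carry(b2,left)} = {ball_in(b3,rmB), carry(b5,right)}
  ∪ pre   = {ball_in(b3,rmB), carry(b5,right)} ∪ {ball_in(b2,rmB), free(left), robot_in(rmB)}
          = {ball_in(b2,rmB), ball_in(b3,rmB), carry(b5,right), free(left), robot_in(rmB)}

== RESULT ==
["ball_in(b2,rmB)", "ball_in(b3,rmB)", "carry(b5,right)", "free(left)", "robot_in(rmB)"]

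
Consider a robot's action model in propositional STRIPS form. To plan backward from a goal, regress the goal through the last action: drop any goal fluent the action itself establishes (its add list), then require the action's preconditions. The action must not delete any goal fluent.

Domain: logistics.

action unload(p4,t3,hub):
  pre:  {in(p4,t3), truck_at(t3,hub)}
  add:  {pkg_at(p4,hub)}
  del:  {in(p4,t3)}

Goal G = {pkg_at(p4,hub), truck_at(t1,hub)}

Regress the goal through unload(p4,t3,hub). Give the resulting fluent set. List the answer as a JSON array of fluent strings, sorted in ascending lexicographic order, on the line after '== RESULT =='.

Compute (G \ add) ∪ pre:
  G ∩ del = {}  (empty — regression defined)
  G \ add = {pkg_at(p4,hub), truck_at(t1,hub)} \ {pkg_at(p4,hub)} = {truck_at(t1,hub)}
  ∪ pre   = {truck_at(t1,hub)} ∪ {in(p4,t3), truck_at(t3,hub)}
          = {in(p4,t3), truck_at(t1,hub), truck_at(t3,hub)}

== RESULT ==
["in(p4,t3)", "truck_at(t1,hub)", "truck_at(t3,hub)"]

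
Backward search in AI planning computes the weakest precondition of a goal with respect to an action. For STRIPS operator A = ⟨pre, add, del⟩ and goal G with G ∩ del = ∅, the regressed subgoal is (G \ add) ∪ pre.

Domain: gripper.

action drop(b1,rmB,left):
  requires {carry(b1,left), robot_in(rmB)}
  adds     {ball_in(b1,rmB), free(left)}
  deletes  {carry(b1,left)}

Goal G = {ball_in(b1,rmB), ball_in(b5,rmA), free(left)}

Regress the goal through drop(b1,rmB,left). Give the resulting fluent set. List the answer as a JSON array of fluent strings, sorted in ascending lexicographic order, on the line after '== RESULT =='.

Regress:
  G ∩ del = {}  (empty — regression defined)
  G \ add = {ball_in(b1,rmB), ball_in(b5,rmA), free(left)} \ {ball_in(b1,rmB), free(left)} = {ball_in(b5,rmA)}
  ∪ pre   = {ball_in(b5,rmA)} ∪ {carry(b1,left), robot_in(rmB)}
          = {ball_in(b5,rmA), carry(b1,left), robot_in(rmB)}

== RESULT ==
["ball_in(b5,rmA)", "carry(b1,left)", "robot_in(rmB)"]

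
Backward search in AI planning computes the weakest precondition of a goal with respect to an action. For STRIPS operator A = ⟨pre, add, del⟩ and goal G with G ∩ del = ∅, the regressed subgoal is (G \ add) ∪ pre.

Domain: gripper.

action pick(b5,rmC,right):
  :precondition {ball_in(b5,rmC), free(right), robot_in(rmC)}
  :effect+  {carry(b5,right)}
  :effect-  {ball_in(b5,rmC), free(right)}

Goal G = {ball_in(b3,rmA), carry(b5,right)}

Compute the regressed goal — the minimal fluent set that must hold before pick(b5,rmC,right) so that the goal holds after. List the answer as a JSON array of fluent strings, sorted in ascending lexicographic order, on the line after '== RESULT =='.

Regress:
  G ∩ del = {}  (empty — regression defined)
  G \ add = {ball_in(b3,rmA), carry(b5,right)} \ {carry(b5,right)} = {ball_in(b3,rmA)}
  ∪ pre   = {ball_in(b3,rmA)} ∪ {ball_in(b5,rmC), free(right), robot_in(rmC)}
          = {ball_in(b3,rmA), ball_in(b5,rmC), free(right), robot_in(rmC)}

== RESULT ==
["ball_in(b3,rmA)", "ball_in(b5,rmC)", "free(right)", "robot_in(rmC)"]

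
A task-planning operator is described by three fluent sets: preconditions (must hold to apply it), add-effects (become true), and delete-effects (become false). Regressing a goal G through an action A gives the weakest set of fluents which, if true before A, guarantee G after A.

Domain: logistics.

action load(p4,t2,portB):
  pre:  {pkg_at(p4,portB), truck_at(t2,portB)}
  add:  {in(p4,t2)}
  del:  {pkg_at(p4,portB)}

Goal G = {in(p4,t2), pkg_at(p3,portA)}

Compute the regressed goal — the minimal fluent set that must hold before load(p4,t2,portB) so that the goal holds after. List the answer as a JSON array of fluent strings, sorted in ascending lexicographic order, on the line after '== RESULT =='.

Compute (G \ add) ∪ pre:
  G ∩ del = {}  (empty — regression defined)
  G \ add = {in(p4,t2), pkg_at(p3,portA)} \ {in(p4,t2)} = {pkg_at(p3,portA)}
  ∪ pre   = {pkg_at(p3,portA)} ∪ {pkg_at(p4,portB), truck_at(t2,portB)}
          = {pkg_at(p3,portA), pkg_at(p4,portB), truck_at(t2,portB)}

== RESULT ==
["pkg_at(p3,portA)", "pkg_at(p4,portB)", "truck_at(t2,portB)"]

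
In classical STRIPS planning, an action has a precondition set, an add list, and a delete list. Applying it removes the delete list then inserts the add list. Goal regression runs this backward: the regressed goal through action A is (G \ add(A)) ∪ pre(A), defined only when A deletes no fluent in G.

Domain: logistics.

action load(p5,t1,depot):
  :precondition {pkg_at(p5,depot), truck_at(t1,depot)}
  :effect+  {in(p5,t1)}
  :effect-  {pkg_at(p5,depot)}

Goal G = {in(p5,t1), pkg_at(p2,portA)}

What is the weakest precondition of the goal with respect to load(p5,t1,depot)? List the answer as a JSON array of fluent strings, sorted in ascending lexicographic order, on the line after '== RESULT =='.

Regress:
  G ∩ del = {}  (empty — regression defined)
  G \ add = {in(p5,t1), pkg_at(p2,portA)} \ {in(p5,t1)} = {pkg_at(p2,portA)}
  ∪ pre   = {pkg_at(p2,portA)} ∪ {pkg_at(p5,depot), truck_at(t1,depot)}
          = {pkg_at(p2,portA), pkg_at(p5,depot), truck_at(t1,depot)}

== RESULT ==
["pkg_at(p2,portA)", "pkg_at(p5,depot)", "truck_at(t1,depot)"]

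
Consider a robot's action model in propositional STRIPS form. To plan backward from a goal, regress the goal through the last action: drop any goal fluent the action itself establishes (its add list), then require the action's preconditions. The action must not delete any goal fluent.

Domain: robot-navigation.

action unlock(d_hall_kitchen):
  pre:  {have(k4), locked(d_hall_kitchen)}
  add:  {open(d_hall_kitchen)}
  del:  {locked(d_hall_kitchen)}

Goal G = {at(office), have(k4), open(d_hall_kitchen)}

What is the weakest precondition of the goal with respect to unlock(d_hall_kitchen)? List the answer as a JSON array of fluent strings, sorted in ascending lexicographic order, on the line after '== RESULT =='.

Compute (G \ add) ∪ pre:
  G ∩ del = {}  (empty — regression defined)
  G \ add = {at(office), have(k4), open(d_hall_kitchen)} \ {open(d_hall_kitchen)} = {at(office), have(k4)}
  ∪ pre   = {at(office), have(k4)} ∪ {have(k4), locked(d_hall_kitchen)}
          = {at(office), have(k4), locked(d_hall_kitchen)}

== RESULT ==
["at(office)", "have(k4)", "locked(d_hall_kitchen)"]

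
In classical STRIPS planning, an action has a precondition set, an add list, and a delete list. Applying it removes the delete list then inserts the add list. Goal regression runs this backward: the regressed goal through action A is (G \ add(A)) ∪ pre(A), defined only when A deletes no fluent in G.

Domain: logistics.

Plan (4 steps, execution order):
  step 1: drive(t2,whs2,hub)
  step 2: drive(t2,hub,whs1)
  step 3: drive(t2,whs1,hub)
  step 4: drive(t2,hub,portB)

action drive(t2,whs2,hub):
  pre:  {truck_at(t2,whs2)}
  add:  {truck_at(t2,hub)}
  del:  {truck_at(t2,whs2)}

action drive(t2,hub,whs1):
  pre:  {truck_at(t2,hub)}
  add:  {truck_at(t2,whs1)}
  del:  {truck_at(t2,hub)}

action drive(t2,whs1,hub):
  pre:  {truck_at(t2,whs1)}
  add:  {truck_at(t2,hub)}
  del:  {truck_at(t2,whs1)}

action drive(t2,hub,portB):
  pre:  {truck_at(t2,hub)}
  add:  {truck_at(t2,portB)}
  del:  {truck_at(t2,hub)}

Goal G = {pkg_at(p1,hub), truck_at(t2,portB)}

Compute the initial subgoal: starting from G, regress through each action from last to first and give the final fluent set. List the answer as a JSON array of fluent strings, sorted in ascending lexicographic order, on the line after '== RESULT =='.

Work backward from the goal:
  through step 4 (drive(t2,hub,portB)): drop {truck_at(t2,portB)}, keep {pkg_at(p1,hub)}, require {truck_at(t2,hub)}
    → {pkg_at(p1,hub), truck_at(t2,hub)}
  through step 3 (drive(t2,whs1,hub)): drop {truck_at(t2,hub)}, keep {pkg_at(p1,hub)}, require {truck_at(t2,whs1)}
    → {pkg_at(p1,hub), truck_at(t2,whs1)}
  through step 2 (drive(t2,hub,whs1)): drop {truck_at(t2,whs1)}, keep {pkg_at(p1,hub)}, require {truck_at(t2,hub)}
    → {pkg_at(p1,hub), truck_at(t2,hub)}
  through step 1 (drive(t2,whs2,hub)): drop {truck_at(t2,hub)}, keep {pkg_at(p1,hub)}, require {truck_at(t2,whs2)}
    → {pkg_at(p1,hub), truck_at(t2,whs2)}

== RESULT ==
["pkg_at(p1,hub)", "truck_at(t2,whs2)"]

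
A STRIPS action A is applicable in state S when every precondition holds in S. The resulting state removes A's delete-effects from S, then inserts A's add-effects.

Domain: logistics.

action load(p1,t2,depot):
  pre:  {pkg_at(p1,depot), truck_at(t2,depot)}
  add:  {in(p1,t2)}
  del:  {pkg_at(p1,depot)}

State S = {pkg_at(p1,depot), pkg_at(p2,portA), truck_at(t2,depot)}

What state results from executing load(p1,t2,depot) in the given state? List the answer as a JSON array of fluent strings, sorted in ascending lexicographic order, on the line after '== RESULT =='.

Compute (S \ del) ∪ add:
  pre ⊆ S: {pkg_at(p1,depot), truck_at(t2,depot)} ⊆ S  — applicable
  S \ del = {pkg_at(p2,portA), truck_at(t2,depot)}
  ∪ add   = {in(p1,t2), pkg_at(p2,portA), truck_at(t2,depot)}

== RESULT ==
["in(p1,t2)", "pkg_at(p2,portA)", "truck_at(t2,depot)"]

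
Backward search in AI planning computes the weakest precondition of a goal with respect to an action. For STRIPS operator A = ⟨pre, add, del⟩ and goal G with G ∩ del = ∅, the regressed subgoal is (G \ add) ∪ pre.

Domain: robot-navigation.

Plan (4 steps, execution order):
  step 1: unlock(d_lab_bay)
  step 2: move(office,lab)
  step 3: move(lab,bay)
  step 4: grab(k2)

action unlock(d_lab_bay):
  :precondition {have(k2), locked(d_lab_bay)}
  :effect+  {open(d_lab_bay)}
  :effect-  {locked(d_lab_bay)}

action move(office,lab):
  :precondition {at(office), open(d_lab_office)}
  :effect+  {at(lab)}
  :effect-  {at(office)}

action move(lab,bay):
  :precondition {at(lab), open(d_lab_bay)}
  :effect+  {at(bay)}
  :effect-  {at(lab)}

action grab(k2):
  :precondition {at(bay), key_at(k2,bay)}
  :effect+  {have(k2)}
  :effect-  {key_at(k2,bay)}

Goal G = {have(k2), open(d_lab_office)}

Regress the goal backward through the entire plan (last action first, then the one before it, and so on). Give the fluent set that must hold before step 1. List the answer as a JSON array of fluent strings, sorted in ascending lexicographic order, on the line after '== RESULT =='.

Regress step by step:
  through step 4 (grab(k2)): drop {have(k2)}, keep {open(d_lab_office)}, require {at(bay), key_at(k2,bay)}
    → {at(bay), key_at(k2,bay), open(d_lab_office)}
  through step 3 (move(lab,bay)): drop {at(bay)}, keep {key_at(k2,bay), open(d_lab_office)}, require {at(lab), open(d_lab_bay)}
    → {at(lab), key_at(k2,bay), open(d_lab_bay), open(d_lab_office)}
  through step 2 (move(office,lab)): drop {at(lab)}, keep {key_at(k2,bay), open(d_lab_bay), open(d_lab_office)}, require {at(office), open(d_lab_office)}
    → {at(office), key_at(k2,bay), open(d_lab_bay), open(d_lab_office)}
  through step 1 (unlock(d_lab_bay)): drop {open(d_lab_bay)}, keep {at(office), key_at(k2,bay), open(d_lab_office)}, require {have(k2), locked(d_lab_bay)}
    → {at(office), have(k2), key_at(k2,bay), locked(d_lab_bay), open(d_lab_office)}

== RESULT ==
["at(office)", "have(k2)", "key_at(k2,bay)", "locked(d_lab_bay)", "open(d_lab_office)"]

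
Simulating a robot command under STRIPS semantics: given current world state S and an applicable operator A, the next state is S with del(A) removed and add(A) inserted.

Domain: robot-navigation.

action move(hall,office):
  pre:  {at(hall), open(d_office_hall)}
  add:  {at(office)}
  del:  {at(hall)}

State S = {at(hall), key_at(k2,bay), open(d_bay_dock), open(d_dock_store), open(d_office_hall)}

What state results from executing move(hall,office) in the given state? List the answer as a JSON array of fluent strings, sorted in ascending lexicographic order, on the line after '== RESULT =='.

Compute (S \ del) ∪ add:
  pre ⊆ S: {at(hall), open(d_office_hall)} ⊆ S  — applicable
  S \ del = {key_at(k2,bay), open(d_bay_dock), open(d_dock_store), open(d_office_hall)}
  ∪ add   = {at(office), key_at(k2,bay), open(d_bay_dock), open(d_dock_store), open(d_office_hall)}

== RESULT ==
["at(office)", "key_at(k2,bay)", "open(d_bay_dock)", "open(d_dock_store)", "open(d_office_hall)"]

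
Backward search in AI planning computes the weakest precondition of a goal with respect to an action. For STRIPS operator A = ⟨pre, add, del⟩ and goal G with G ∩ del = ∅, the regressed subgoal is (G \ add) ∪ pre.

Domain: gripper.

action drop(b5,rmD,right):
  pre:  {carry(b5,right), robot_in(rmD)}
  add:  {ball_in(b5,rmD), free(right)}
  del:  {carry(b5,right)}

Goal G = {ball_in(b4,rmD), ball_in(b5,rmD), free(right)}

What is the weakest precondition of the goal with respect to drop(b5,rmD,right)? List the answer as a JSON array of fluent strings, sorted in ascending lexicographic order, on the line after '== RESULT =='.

Regress:
  G ∩ del = {}  (empty — regression defined)
  G \ add = {ball_in(b4,rmD), ball_in(b5,rmD), free(right)} \ {ball_in(b5,rmD), free(right)} = {ball_in(b4,rmD)}
  ∪ pre   = {ball_in(b4,rmD)} ∪ {carry(b5,right), robot_in(rmD)}
          = {ball_in(b4,rmD), carry(b5,right), robot_in(rmD)}

== RESULT ==
["ball_in(b4,rmD)", "carry(b5,right)", "robot_in(rmD)"]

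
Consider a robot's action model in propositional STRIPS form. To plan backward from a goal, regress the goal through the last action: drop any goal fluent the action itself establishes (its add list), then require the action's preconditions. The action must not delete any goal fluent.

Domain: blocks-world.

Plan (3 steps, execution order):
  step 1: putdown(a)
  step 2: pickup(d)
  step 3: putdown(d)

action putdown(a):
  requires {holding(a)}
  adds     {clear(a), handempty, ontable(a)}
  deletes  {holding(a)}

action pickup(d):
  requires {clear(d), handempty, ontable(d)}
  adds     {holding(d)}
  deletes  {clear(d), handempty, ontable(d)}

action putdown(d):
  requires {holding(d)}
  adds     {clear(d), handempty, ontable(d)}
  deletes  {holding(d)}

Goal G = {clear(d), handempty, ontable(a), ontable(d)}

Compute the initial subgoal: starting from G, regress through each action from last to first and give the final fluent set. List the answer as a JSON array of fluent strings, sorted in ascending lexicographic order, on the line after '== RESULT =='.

Work backward from the goal:
  through step 3 (putdown(d)): drop {clear(d), handempty, ontable(d)}, keep {ontable(a)}, require {holding(d)}
    → {holding(d), ontable(a)}
  through step 2 (pickup(d)): drop {holding(d)}, keep {ontable(a)}, require {clear(d), handempty, ontable(d)}
    → {clear(d), handempty, ontable(a), ontable(d)}
  through step 1 (putdown(a)): drop {handempty, ontable(a)}, keep {clear(d), ontable(d)}, require {holding(a)}
    → {clear(d), holding(a), ontable(d)}

== RESULT ==
["clear(d)", "holding(a)", "ontable(d)"]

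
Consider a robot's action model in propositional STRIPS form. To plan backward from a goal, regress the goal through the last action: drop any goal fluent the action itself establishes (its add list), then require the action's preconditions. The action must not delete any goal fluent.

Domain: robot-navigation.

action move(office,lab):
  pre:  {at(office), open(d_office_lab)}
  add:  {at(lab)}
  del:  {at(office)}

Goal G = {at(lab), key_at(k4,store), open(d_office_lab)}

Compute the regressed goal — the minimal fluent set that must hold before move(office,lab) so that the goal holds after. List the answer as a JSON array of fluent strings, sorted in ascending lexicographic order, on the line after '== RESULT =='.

Compute (G \ add) ∪ pre:
  G ∩ del = {}  (empty — regression defined)
  G \ add = {at(lab), key_at(k4,store), open(d_office_lab)} \ {at(lab)} = {key_at(k4,store), open(d_office_lab)}
  ∪ pre   = {key_at(k4,store), open(d_office_lab)} ∪ {at(office), open(d_office_lab)}
          = {at(office), key_at(k4,store), open(d_office_lab)}

== RESULT ==
["at(office)", "key_at(k4,store)", "open(d_office_lab)"]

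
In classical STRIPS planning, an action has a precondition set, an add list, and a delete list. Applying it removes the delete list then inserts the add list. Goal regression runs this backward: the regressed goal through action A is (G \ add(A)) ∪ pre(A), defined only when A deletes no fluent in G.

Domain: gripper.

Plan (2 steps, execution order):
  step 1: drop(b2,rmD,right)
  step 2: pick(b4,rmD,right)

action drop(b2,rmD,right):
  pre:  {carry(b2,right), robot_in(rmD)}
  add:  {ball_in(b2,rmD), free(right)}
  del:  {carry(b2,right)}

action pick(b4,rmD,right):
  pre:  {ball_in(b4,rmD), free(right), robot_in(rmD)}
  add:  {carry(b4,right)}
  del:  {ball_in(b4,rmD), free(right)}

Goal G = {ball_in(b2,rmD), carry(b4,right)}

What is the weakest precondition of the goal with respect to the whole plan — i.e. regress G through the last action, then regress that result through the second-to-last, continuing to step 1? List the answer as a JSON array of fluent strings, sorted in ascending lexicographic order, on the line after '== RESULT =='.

Work backward from the goal:
  through step 2 (pick(b4,rmD,right)): drop {carry(b4,right)}, keep {ball_in(b2,rmD)}, require {ball_in(b4,rmD), free(right), robot_in(rmD)}
    → {ball_in(b2,rmD), ball_in(b4,rmD), free(right), robot_in(rmD)}
  through step 1 (drop(b2,rmD,right)): drop {ball_in(b2,rmD), free(right)}, keep {ball_in(b4,rmD), robot_in(rmD)}, require {carry(b2,right), robot_in(rmD)}
    → {ball_in(b4,rmD), carry(b2,right), robot_in(rmD)}

== RESULT ==
["ball_in(b4,rmD)", "carry(b2,right)", "robot_in(rmD)"]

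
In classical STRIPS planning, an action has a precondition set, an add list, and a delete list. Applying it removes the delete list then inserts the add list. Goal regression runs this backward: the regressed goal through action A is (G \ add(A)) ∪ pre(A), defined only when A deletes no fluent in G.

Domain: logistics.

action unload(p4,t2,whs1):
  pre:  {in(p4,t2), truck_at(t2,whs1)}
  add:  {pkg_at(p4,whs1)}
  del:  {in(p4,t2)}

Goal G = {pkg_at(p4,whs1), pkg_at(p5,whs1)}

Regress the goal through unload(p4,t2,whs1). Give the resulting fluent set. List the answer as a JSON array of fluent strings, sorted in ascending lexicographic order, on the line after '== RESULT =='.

Regress:
  G ∩ del = {}  (empty — regression defined)
  G \ add = {pkg_at(p4,whs1), pkg_at(p5,whs1)} \ {pkg_at(p4,whs1)} = {pkg_at(p5,whs1)}
  ∪ pre   = {pkg_at(p5,whs1)} ∪ {in(p4,t2), truck_at(t2,whs1)}
          = {in(p4,t2), pkg_at(p5,whs1), truck_at(t2,whs1)}

== RESULT ==
["in(p4,t2)", "pkg_at(p5,whs1)", "truck_at(t2,whs1)"]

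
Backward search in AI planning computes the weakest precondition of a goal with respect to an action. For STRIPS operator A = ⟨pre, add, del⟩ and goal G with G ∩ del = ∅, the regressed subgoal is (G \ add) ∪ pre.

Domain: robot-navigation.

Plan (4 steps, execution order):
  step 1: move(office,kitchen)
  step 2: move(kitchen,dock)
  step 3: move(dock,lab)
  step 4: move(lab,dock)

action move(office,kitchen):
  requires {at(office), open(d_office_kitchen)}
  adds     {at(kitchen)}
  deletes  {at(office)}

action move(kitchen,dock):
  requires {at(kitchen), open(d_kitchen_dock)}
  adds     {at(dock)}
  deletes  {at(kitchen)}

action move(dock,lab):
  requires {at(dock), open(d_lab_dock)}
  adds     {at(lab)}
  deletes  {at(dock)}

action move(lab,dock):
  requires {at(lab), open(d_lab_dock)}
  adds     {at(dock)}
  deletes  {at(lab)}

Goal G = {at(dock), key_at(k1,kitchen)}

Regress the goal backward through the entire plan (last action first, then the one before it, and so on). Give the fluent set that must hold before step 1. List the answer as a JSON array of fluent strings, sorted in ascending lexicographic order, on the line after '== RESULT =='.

Regress step by step:
  through step 4 (move(lab,dock)): drop {at(dock)}, keep {key_at(k1,kitchen)}, require {at(lab), open(d_lab_dock)}
    → {at(lab), key_at(k1,kitchen), open(d_lab_dock)}
  through step 3 (move(dock,lab)): drop {at(lab)}, keep {key_at(k1,kitchen), open(d_lab_dock)}, require {at(dock), open(d_lab_dock)}
    → {at(dock), key_at(k1,kitchen), open(d_lab_dock)}
  through step 2 (move(kitchen,dock)): drop {at(dock)}, keep {key_at(k1,kitchen), open(d_lab_dock)}, require {at(kitchen), open(d_kitchen_dock)}
    → {at(kitchen), key_at(k1,kitchen), open(d_kitchen_dock), open(d_lab_dock)}
  through step 1 (move(office,kitchen)): drop {at(kitchen)}, keep {key_at(k1,kitchen), open(d_kitchen_dock), open(d_lab_dock)}, require {at(office), open(d_office_kitchen)}
    → {at(office), key_at(k1,kitchen), open(d_kitchen_dock), open(d_lab_dock), open(d_office_kitchen)}

== RESULT ==
["at(office)", "key_at(k1,kitchen)", "open(d_kitchen_dock)", "open(d_lab_dock)", "open(d_office_kitchen)"]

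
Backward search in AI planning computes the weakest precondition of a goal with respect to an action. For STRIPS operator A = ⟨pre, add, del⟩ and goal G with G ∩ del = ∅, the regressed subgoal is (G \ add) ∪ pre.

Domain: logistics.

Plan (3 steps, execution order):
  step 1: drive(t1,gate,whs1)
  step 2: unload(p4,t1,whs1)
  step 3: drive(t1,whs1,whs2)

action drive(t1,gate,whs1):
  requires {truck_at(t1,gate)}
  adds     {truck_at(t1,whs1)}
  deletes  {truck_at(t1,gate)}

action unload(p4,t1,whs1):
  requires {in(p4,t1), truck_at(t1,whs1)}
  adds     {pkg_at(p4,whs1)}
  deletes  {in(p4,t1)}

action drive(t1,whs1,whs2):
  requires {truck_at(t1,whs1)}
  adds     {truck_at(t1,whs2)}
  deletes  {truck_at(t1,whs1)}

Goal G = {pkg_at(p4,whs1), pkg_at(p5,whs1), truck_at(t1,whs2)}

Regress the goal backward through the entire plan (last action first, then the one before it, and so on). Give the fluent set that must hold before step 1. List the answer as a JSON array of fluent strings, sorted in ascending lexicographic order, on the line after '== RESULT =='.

Work backward from the goal:
  through step 3 (drive(t1,whs1,whs2)): drop {truck_at(t1,whs2)}, keep {pkg_at(p4,whs1), pkg_at(p5,whs1)}, require {truck_at(t1,whs1)}
    → {pkg_at(p4,whs1), pkg_at(p5,whs1), truck_at(t1,whs1)}
  through step 2 (unload(p4,t1,whs1)): drop {pkg_at(p4,whs1)}, keep {pkg_at(p5,whs1), truck_at(t1,whs1)}, require {in(p4,t1), truck_at(t1,whs1)}
    → {in(p4,t1), pkg_at(p5,whs1), truck_at(t1,whs1)}
  through step 1 (drive(t1,gate,whs1)): drop {truck_at(t1,whs1)}, keep {in(p4,t1), pkg_at(p5,whs1)}, require {truck_at(t1,gate)}
    → {in(p4,t1), pkg_at(p5,whs1), truck_at(t1,gate)}

== RESULT ==
["in(p4,t1)", "pkg_at(p5,whs1)", "truck_at(t1,gate)"]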